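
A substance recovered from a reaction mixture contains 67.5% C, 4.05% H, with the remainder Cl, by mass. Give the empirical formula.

C7H5Cl

Assume 100 g: 67.5 g C, 4.05 g H, 28.45 g Cl.
Moles — C: 67.5 / 12.01 = 5.62 mol; H: 4.05 / 1.008 = 4.018 mol; Cl: 28.45 / 35.45 = 0.8025 mol
Divide by the smallest (0.8025 mol Cl): C 7.003, H 5.006, Cl 1.000
→ C7H5Cl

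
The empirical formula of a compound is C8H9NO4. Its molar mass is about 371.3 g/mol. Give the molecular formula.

Empirical-formula mass = 183.16 g/mol
n = 371.3 / 183.16 = 2.03 ≈ 2
Molecular formula = (C8H9NO4)2 = C16H18N2O8

C16H18N2O8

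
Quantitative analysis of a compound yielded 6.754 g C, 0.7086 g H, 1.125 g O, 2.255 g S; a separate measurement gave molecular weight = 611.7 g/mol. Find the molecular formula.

C: 6.754 g ÷ 12.01 g/mol = 0.5624 mol
H: 0.7086 g ÷ 1.008 g/mol = 0.703 mol
O: 1.125 g ÷ 16.00 g/mol = 0.07031 mol
S: 2.255 g ÷ 32.07 g/mol = 0.07031 mol
Smallest is O at 0.07031 mol; normalising gives C 7.998, H 9.998, O 1.000, S 1.000
Ratio ≈ 8:10:1:1, so the empirical formula is C8H10OS
Empirical-formula mass = 154.23 g/mol
n = 611.7 / 154.23 = 3.97 ≈ 4
Molecular formula = (C8H10OS)×4 = C32H40O4S4

C32H40O4S4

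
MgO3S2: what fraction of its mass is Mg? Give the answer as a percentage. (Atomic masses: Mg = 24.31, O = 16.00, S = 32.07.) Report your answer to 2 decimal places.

Molar mass = 1(24.31) + 3(16.00) + 2(32.07) = 136.450 g/mol
Mass of Mg per mole = 1 × 24.31 = 24.310 g
% Mg = 24.310 / 136.450 × 100 = 17.82%

17.82%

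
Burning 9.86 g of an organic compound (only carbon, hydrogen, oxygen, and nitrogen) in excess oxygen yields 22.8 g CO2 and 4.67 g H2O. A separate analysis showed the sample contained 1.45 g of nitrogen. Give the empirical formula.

mol C = 22.8 / 44.01 = 0.5181; mass C = 0.5181 × 12.01 = 6.222 g
mol H = 2 × (4.67 / 18.02) = 0.5183; mass H = 0.5183 × 1.008 = 0.5225 g
mol N = 1.45 / 14.01 = 0.1035
mass O = 9.86 − (8.194) = 1.666 g → mol O = 0.1041
Ratios (÷ 0.1035): C 5.006, H 5.008, N 1.000, O 1.006
→ C5H5NO

C5H5NO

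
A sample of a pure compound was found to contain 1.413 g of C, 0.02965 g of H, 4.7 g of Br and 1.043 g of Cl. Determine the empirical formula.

C4HBr2Cl

Moles — C: 1.413 / 12.01 = 0.1177 mol; H: 0.02965 / 1.008 = 0.02941 mol; Br: 4.7 / 79.90 = 0.05882 mol; Cl: 1.043 / 35.45 = 0.02942 mol
Divide by the smallest (0.02941 mol H): C 4.000, H 1.000, Br 2.000, Cl 1.000
→ C4HBr2Cl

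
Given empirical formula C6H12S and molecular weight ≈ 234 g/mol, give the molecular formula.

C12H24S2

Empirical-formula mass = 116.23 g/mol
n = 234 / 116.23 = 2.01 ≈ 2
Molecular formula = (C6H12S)2 = C12H24S2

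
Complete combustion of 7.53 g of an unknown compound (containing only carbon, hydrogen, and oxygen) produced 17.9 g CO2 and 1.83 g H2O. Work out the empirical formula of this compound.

C8H4O3

mol C = 17.9 / 44.01 = 0.4067; mass C = 0.4067 × 12.01 = 4.885 g
mol H = 2 × (1.83 / 18.02) = 0.2031; mass H = 0.2031 × 1.008 = 0.2047 g
mass O = 7.53 − (5.090) = 2.440 g → mol O = 0.1525
Smallest is O at 0.1525 mol; normalising gives C 2.667, H 1.332, O 1.000
×3: C 8.00, H 3.99, O 3.00 → C8H4O3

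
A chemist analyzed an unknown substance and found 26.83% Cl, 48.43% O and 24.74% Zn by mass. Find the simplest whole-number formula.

Assume 100 g: 26.83 g Cl, 48.43 g O, 24.74 g Zn.
n(Cl) = 26.83/35.45 = 0.7568, n(O) = 48.43/16.00 = 3.027, n(Zn) = 24.74/65.38 = 0.3784
Divide by the smallest (0.3784 mol Zn): Cl 2.000, O 7.999, Zn 1.000
Ratio ≈ 2:8:1, so the empirical formula is Cl2O8Zn

Cl2O8Zn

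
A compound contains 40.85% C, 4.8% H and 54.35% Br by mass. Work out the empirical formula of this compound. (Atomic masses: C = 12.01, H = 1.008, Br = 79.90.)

Assume 100 g: 40.85 g C, 4.8 g H, 54.35 g Br.
n(C) = 40.85/12.01 = 3.401, n(H) = 4.8/1.008 = 4.762, n(Br) = 54.35/79.90 = 0.6802
Divide by the smallest (0.6802 mol Br): C 5.000, H 7.000, Br 1.000
Ratio ≈ 5:7:1, so the empirical formula is C5H7Br

C5H7Br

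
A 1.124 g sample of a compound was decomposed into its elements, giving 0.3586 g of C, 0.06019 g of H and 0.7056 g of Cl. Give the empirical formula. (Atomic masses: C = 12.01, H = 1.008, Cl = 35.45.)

C3H6Cl2

n(C) = 0.3586/12.01 = 0.02986, n(H) = 0.06019/1.008 = 0.05971, n(Cl) = 0.7056/35.45 = 0.0199
Smallest is Cl at 0.0199 mol; normalising gives C 1.500, H 3.000, Cl 1.000
Multiply by 2: C 3.00, H 6.00, Cl 2.00 → C3H6Cl2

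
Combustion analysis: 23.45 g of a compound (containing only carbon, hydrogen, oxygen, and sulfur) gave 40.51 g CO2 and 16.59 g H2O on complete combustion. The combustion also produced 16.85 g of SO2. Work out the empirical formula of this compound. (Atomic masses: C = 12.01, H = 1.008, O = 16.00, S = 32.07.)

mol C = 40.51 / 44.01 = 0.9205; mass C = 0.9205 × 12.01 = 11.05 g
mol H = 2 × (16.59 / 18.02) = 1.841; mass H = 1.841 × 1.008 = 1.856 g
mol S = 16.85 / 64.07 = 0.2630; mass S = 8.434 g
mass O = 23.45 − (21.35) = 2.105 g → mol O = 0.1316
Ratios (÷ 0.1316): C 6.997, H 13.996, O 1.000, S 1.999
≈ 7:14:1:2 → C7H14OS2

C7H14OS2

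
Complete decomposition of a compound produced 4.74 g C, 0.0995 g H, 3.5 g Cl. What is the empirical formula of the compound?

C4HCl

n(C) = 4.74/12.01 = 0.3947, n(H) = 0.0995/1.008 = 0.09871, n(Cl) = 3.5/35.45 = 0.09873
Smallest is H at 0.09871 mol; normalising gives C 3.998, H 1.000, Cl 1.000
≈ 4:1:1 → C4HCl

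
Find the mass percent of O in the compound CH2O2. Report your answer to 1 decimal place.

69.5%

Molar mass = 1(12.01) + 2(1.008) + 2(16.00) = 46.026 g/mol
Mass of O per mole = 2 × 16.00 = 32.000 g
% O = 32.000 / 46.026 × 100 = 69.5%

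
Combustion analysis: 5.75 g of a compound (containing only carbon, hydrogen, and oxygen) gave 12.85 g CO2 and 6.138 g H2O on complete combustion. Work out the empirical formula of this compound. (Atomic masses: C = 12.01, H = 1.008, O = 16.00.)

mol C = 12.85 / 44.01 = 0.2920; mass C = 0.2920 × 12.01 = 3.507 g
mol H = 2 × (6.138 / 18.02) = 0.6812; mass H = 0.6812 × 1.008 = 0.6867 g
mass O = 5.75 − (4.193) = 1.557 g → mol O = 0.09729
Smallest is O at 0.09729 mol; normalising gives C 3.001, H 7.002, O 1.000
Ratio ≈ 3:7:1, so the empirical formula is C3H7O

C3H7O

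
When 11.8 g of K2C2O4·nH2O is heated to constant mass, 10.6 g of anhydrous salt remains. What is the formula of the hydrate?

K2C2O4·H2O

Mass of water lost = 11.8 − 10.6 = 1.2 g → 1.2 / 18.02 = 0.06659 mol H2O
Molar mass of K2C2O4 = 166.22 g/mol → mol K2C2O4 = 10.6 / 166.22 = 0.06377
n = 0.06659 / 0.06377 = 1.04 ≈ 1 → K2C2O4·H2O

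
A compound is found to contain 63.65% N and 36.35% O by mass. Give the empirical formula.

Assume 100 g: 63.65 g N, 36.35 g O.
n(N) = 63.65/14.01 = 4.543, n(O) = 36.35/16.00 = 2.272
Smallest is O at 2.272 mol; normalising gives N 2.000, O 1.000
≈ 2:1 → N2O

N2O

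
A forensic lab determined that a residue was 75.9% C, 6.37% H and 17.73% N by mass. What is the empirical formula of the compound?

C5H5N

Assume 100 g: 75.9 g C, 6.37 g H, 17.73 g N.
n(C) = 75.9/12.01 = 6.32, n(H) = 6.37/1.008 = 6.319, n(N) = 17.73/14.01 = 1.266
Ratios (÷ 1.266): C 4.994, H 4.994, N 1.000
Ratio ≈ 5:5:1, so the empirical formula is C5H5N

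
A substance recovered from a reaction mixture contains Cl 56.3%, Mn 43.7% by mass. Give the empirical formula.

Assume 100 g: 56.3 g Cl, 43.7 g Mn.
n(Cl) = 56.3/35.45 = 1.588, n(Mn) = 43.7/54.94 = 0.7954
Divide by the smallest (0.7954 mol Mn): Cl 1.997, Mn 1.000
≈ 2:1 → Cl2Mn

Cl2Mn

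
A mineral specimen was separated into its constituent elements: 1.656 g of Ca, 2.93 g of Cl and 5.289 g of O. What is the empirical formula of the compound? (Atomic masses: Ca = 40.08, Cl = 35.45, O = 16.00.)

Ca: 1.656 g ÷ 40.08 g/mol = 0.04132 mol
Cl: 2.93 g ÷ 35.45 g/mol = 0.08265 mol
O: 5.289 g ÷ 16.00 g/mol = 0.3306 mol
Ratios (÷ 0.04132): Ca 1.000, Cl 2.000, O 8.001
→ CaCl2O8

CaCl2O8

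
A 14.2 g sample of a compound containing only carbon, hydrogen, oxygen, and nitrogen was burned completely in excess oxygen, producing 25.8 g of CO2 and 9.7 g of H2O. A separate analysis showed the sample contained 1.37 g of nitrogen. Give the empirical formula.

C6H11NO3

mol C = 25.8 / 44.01 = 0.5862; mass C = 0.5862 × 12.01 = 7.041 g
mol H = 2 × (9.7 / 18.02) = 1.077; mass H = 1.077 × 1.008 = 1.085 g
mol N = 1.37 / 14.01 = 0.09779
mass O = 14.2 − (9.496) = 4.704 g → mol O = 0.2940
Divide by the smallest (0.09779 mol N): C 5.995, H 11.009, N 1.000, O 3.007
≈ 6:11:1:3 → C6H11NO3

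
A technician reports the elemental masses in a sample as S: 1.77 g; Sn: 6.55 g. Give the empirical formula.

SSn

Moles — S: 1.77 / 32.07 = 0.05519 mol; Sn: 6.55 / 118.71 = 0.05518 mol
Smallest is Sn at 0.05518 mol; normalising gives S 1.000, Sn 1.000
Ratio ≈ 1:1, so the empirical formula is SSn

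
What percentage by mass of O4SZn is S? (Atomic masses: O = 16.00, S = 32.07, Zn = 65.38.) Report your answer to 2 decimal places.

Molar mass = 4(16.00) + 1(32.07) + 1(65.38) = 161.450 g/mol
Mass of S per mole = 1 × 32.07 = 32.070 g
% S = 32.070 / 161.450 × 100 = 19.86%

19.86%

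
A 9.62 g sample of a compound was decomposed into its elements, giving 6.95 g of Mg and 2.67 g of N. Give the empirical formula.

Mg: 6.95 g ÷ 24.31 g/mol = 0.2859 mol
N: 2.67 g ÷ 14.01 g/mol = 0.1906 mol
Ratios (÷ 0.1906): Mg 1.500, N 1.000
Multiply by 2: Mg 3.00, N 2.00 → Mg3N2

Mg3N2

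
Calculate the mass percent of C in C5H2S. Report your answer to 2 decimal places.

63.79%

Molar mass = 5(12.01) + 2(1.008) + 1(32.07) = 94.136 g/mol
Mass of C per mole = 5 × 12.01 = 60.050 g
% C = 60.050 / 94.136 × 100 = 63.79%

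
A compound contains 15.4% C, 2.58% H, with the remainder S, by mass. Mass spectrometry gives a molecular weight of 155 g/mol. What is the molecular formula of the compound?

Assume 100 g: 15.4 g C, 2.58 g H, 82.02 g S.
n(C) = 15.4/12.01 = 1.282, n(H) = 2.58/1.008 = 2.56, n(S) = 82.02/32.07 = 2.558
Smallest is C at 1.282 mol; normalising gives C 1.000, H 1.996, S 1.995
≈ 1:2:2 → CH2S2
Empirical-formula mass = 78.17 g/mol
n = 155 / 78.17 = 1.98 ≈ 2
Molecular formula = (CH2S2)×2 = C2H4S4

C2H4S4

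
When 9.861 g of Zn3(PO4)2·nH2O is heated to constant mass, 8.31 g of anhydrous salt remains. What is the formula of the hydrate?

Mass of water lost = 9.861 − 8.31 = 1.551 g → 1.551 / 18.02 = 0.08607 mol H2O
Molar mass of Zn3(PO4)2 = 386.08 g/mol → mol Zn3(PO4)2 = 8.31 / 386.08 = 0.02152
n = 0.08607 / 0.02152 = 4.00 ≈ 4 → Zn3(PO4)2·4H2O

Zn3(PO4)2·4H2O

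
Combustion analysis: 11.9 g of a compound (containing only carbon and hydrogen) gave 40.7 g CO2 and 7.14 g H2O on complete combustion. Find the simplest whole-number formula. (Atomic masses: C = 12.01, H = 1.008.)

C7H6

mol C = 40.7 / 44.01 = 0.9248; mass C = 0.9248 × 12.01 = 11.11 g
mol H = 2 × (7.14 / 18.02) = 0.7925; mass H = 0.7925 × 1.008 = 0.7988 g
Ratios (÷ 0.7925): C 1.167, H 1.000
Scaling by 6: C 7.00, H 6.00 → C7H6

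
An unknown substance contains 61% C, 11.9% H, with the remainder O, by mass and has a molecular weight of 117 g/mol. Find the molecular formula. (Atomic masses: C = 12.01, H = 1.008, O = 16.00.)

C6H14O2

Assume 100 g: 61 g C, 11.9 g H, 27.1 g O.
n(C) = 61/12.01 = 5.079, n(H) = 11.9/1.008 = 11.81, n(O) = 27.1/16.00 = 1.694
Smallest is O at 1.694 mol; normalising gives C 2.999, H 6.970, O 1.000
≈ 3:7:1 → C3H7O
Empirical-formula mass = 59.09 g/mol
n = 117 / 59.09 = 1.98 ≈ 2
Molecular formula = (C3H7O)×2 = C6H14O2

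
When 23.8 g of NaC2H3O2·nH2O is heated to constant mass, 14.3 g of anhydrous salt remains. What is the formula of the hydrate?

Mass of water lost = 23.8 − 14.3 = 9.5 g → 9.5 / 18.02 = 0.5272 mol H2O
Molar mass of NaC2H3O2 = 82.03 g/mol → mol NaC2H3O2 = 14.3 / 82.03 = 0.1743
n = 0.5272 / 0.1743 = 3.02 ≈ 3 → NaC2H3O2·3H2O

NaC2H3O2·3H2O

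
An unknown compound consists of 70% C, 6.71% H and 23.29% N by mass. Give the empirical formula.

Assume 100 g: 70 g C, 6.71 g H, 23.29 g N.
Moles — C: 70 / 12.01 = 5.828 mol; H: 6.71 / 1.008 = 6.657 mol; N: 23.29 / 14.01 = 1.662 mol
Smallest is N at 1.662 mol; normalising gives C 3.506, H 4.004, N 1.000
Scaling by 2: C 7.01, H 8.01, N 2.00 → C7H8N2

C7H8N2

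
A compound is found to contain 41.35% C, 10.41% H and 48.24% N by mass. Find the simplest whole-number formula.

CH3N

Assume 100 g: 41.35 g C, 10.41 g H, 48.24 g N.
Moles — C: 41.35 / 12.01 = 3.443 mol; H: 10.41 / 1.008 = 10.33 mol; N: 48.24 / 14.01 = 3.443 mol
Smallest is C at 3.443 mol; normalising gives C 1.000, H 3.000, N 1.000
Ratio ≈ 1:3:1, so the empirical formula is CH3N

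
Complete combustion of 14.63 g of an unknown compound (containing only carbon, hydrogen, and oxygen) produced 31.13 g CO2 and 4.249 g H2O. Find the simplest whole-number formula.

C6H4O3

mol C = 31.13 / 44.01 = 0.7073; mass C = 0.7073 × 12.01 = 8.495 g
mol H = 2 × (4.249 / 18.02) = 0.4716; mass H = 0.4716 × 1.008 = 0.4754 g
mass O = 14.63 − (8.971) = 5.659 g → mol O = 0.3537
Divide by the smallest (0.3537 mol O): C 2.000, H 1.333, O 1.000
Multiply by 3: C 6.00, H 4.00, O 3.00 → C6H4O3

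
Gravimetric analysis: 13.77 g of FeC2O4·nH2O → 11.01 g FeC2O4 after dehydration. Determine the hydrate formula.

Mass of water lost = 13.77 − 11.01 = 2.76 g → 2.76 / 18.02 = 0.1532 mol H2O
Molar mass of FeC2O4 = 143.87 g/mol → mol FeC2O4 = 11.01 / 143.87 = 0.07653
n = 0.1532 / 0.07653 = 2.00 ≈ 2 → FeC2O4·2H2O

FeC2O4·2H2O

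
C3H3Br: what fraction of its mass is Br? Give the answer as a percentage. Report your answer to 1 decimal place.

67.2%

Molar mass = 3(12.01) + 3(1.008) + 1(79.90) = 118.954 g/mol
Mass of Br per mole = 1 × 79.90 = 79.900 g
% Br = 79.900 / 118.954 × 100 = 67.2%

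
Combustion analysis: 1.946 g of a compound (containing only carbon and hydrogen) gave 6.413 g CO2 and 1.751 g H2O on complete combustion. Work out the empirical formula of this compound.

C3H4

mol C = 6.413 / 44.01 = 0.1457; mass C = 0.1457 × 12.01 = 1.750 g
mol H = 2 × (1.751 / 18.02) = 0.1943; mass H = 0.1943 × 1.008 = 0.1959 g
Divide by the smallest (0.1457 mol C): C 1.000, H 1.334
Multiply by 3: C 3.00, H 4.00 → C3H4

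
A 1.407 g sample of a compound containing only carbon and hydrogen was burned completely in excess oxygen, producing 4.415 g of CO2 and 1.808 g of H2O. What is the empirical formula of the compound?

CH2

mol C = 4.415 / 44.01 = 0.1003; mass C = 0.1003 × 12.01 = 1.205 g
mol H = 2 × (1.808 / 18.02) = 0.2007; mass H = 0.2007 × 1.008 = 0.2023 g
Divide by the smallest (0.1003 mol C): C 1.000, H 2.000
Ratio ≈ 1:2, so the empirical formula is CH2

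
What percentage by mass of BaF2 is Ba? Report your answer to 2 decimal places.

78.33%

Molar mass = 1(137.33) + 2(19.00) = 175.330 g/mol
Mass of Ba per mole = 1 × 137.33 = 137.330 g
% Ba = 137.330 / 175.330 × 100 = 78.33%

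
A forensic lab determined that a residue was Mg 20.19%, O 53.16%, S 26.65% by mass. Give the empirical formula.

Assume 100 g: 20.19 g Mg, 53.16 g O, 26.65 g S.
n(Mg) = 20.19/24.31 = 0.8305, n(O) = 53.16/16.00 = 3.322, n(S) = 26.65/32.07 = 0.831
Divide by the smallest (0.8305 mol Mg): Mg 1.000, O 4.000, S 1.001
Ratio ≈ 1:4:1, so the empirical formula is MgO4S

MgO4S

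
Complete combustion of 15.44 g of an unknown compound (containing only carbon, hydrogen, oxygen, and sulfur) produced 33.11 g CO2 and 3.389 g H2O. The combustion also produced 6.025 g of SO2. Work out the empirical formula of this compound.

C8H4O2S

mol C = 33.11 / 44.01 = 0.7523; mass C = 0.7523 × 12.01 = 9.035 g
mol H = 2 × (3.389 / 18.02) = 0.3761; mass H = 0.3761 × 1.008 = 0.3791 g
mol S = 6.025 / 64.07 = 0.09404; mass S = 3.016 g
mass O = 15.44 − (12.43) = 3.010 g → mol O = 0.1881
Ratios (÷ 0.09404): C 8.000, H 4.000, O 2.000, S 1.000
Ratio ≈ 8:4:2:1, so the empirical formula is C8H4O2S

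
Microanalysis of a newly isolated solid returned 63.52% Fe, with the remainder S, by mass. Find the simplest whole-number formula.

FeS

Assume 100 g: 63.52 g Fe, 36.48 g S.
Fe: 63.52 g ÷ 55.85 g/mol = 1.137 mol
S: 36.48 g ÷ 32.07 g/mol = 1.138 mol
Smallest is Fe at 1.137 mol; normalising gives Fe 1.000, S 1.000
≈ 1:1 → FeS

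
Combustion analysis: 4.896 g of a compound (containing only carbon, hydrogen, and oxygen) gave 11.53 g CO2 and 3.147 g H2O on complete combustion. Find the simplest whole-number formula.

C3H4O

mol C = 11.53 / 44.01 = 0.2620; mass C = 0.2620 × 12.01 = 3.146 g
mol H = 2 × (3.147 / 18.02) = 0.3493; mass H = 0.3493 × 1.008 = 0.3521 g
mass O = 4.896 − (3.499) = 1.397 g → mol O = 0.08734
Divide by the smallest (0.08734 mol O): C 3.000, H 3.999, O 1.000
Ratio ≈ 3:4:1, so the empirical formula is C3H4O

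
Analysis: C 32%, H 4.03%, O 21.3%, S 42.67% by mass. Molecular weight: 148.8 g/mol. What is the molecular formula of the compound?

Assume 100 g: 32 g C, 4.03 g H, 21.3 g O, 42.67 g S.
n(C) = 32/12.01 = 2.664, n(H) = 4.03/1.008 = 3.998, n(O) = 21.3/16.00 = 1.331, n(S) = 42.67/32.07 = 1.331
Ratios (÷ 1.331): C 2.003, H 3.005, O 1.001, S 1.000
≈ 2:3:1:1 → C2H3OS
Empirical-formula mass = 75.11 g/mol
n = 148.8 / 75.11 = 1.98 ≈ 2
Molecular formula = (C2H3OS)×2 = C4H6O2S2

C4H6O2S2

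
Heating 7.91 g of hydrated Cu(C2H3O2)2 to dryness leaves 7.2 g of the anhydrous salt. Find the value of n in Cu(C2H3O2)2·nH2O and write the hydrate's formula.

Cu(C2H3O2)2·H2O

Mass of water lost = 7.91 − 7.2 = 0.71 g → 0.71 / 18.02 = 0.0394 mol H2O
Molar mass of Cu(C2H3O2)2 = 181.64 g/mol → mol Cu(C2H3O2)2 = 7.2 / 181.64 = 0.03964
n = 0.0394 / 0.03964 = 0.99 ≈ 1 → Cu(C2H3O2)2·H2O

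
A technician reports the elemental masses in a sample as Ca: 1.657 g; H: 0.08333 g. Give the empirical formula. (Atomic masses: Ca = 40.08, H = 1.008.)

CaH2

n(Ca) = 1.657/40.08 = 0.04134, n(H) = 0.08333/1.008 = 0.08267
Divide by the smallest (0.04134 mol Ca): Ca 1.000, H 2.000
→ CaH2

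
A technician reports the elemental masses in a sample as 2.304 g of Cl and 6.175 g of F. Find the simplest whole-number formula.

n(Cl) = 2.304/35.45 = 0.06499, n(F) = 6.175/19.00 = 0.325
Ratios (÷ 0.06499): Cl 1.000, F 5.001
≈ 1:5 → ClF5

ClF5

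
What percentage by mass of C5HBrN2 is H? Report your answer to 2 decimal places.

Molar mass = 5(12.01) + 1(1.008) + 1(79.90) + 2(14.01) = 168.978 g/mol
Mass of H per mole = 1 × 1.008 = 1.008 g
% H = 1.008 / 168.978 × 100 = 0.60%

0.60%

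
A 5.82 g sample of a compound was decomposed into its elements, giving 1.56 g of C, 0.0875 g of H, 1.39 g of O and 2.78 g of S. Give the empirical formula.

n(C) = 1.56/12.01 = 0.1299, n(H) = 0.0875/1.008 = 0.08681, n(O) = 1.39/16.00 = 0.08687, n(S) = 2.78/32.07 = 0.08669
Ratios (÷ 0.08669): C 1.498, H 1.001, O 1.002, S 1.000
×2: C 3.00, H 2.00, O 2.00, S 2.00 → C3H2O2S2

C3H2O2S2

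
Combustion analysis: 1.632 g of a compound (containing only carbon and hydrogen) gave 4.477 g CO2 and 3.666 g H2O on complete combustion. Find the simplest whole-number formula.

mol C = 4.477 / 44.01 = 0.1017; mass C = 0.1017 × 12.01 = 1.222 g
mol H = 2 × (3.666 / 18.02) = 0.4069; mass H = 0.4069 × 1.008 = 0.4101 g
Divide by the smallest (0.1017 mol C): C 1.000, H 4.000
→ CH4

CH4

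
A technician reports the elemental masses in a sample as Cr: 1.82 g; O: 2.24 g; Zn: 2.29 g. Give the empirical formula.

CrO4Zn

Cr: 1.82 g ÷ 52.00 g/mol = 0.035 mol
O: 2.24 g ÷ 16.00 g/mol = 0.14 mol
Zn: 2.29 g ÷ 65.38 g/mol = 0.03503 mol
Ratios (÷ 0.035): Cr 1.000, O 4.000, Zn 1.001
→ CrO4Zn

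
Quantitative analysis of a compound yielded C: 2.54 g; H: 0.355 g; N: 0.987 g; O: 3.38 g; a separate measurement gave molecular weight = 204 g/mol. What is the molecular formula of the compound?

C6H10N2O6

Moles — C: 2.54 / 12.01 = 0.2115 mol; H: 0.355 / 1.008 = 0.3522 mol; N: 0.987 / 14.01 = 0.07045 mol; O: 3.38 / 16.00 = 0.2112 mol
Divide by the smallest (0.07045 mol N): C 3.002, H 4.999, N 1.000, O 2.999
→ C3H5NO3
Empirical-formula mass = 103.08 g/mol
n = 204 / 103.08 = 1.98 ≈ 2
Molecular formula = (C3H5NO3)×2 = C6H10N2O6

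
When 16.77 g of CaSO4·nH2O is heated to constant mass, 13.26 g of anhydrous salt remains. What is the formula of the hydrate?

Mass of water lost = 16.77 − 13.26 = 3.51 g → 3.51 / 18.02 = 0.1948 mol H2O
Molar mass of CaSO4 = 136.15 g/mol → mol CaSO4 = 13.26 / 136.15 = 0.09739
n = 0.1948 / 0.09739 = 2.00 ≈ 2 → CaSO4·2H2O

CaSO4·2H2O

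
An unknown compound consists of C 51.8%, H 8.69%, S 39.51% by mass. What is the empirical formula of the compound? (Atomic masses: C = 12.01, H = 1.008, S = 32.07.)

Assume 100 g: 51.8 g C, 8.69 g H, 39.51 g S.
n(C) = 51.8/12.01 = 4.313, n(H) = 8.69/1.008 = 8.621, n(S) = 39.51/32.07 = 1.232
Divide by the smallest (1.232 mol S): C 3.501, H 6.998, S 1.000
×2: C 7.00, H 14.00, S 2.00 → C7H14S2

C7H14S2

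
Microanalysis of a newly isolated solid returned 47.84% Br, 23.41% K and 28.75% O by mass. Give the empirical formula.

Assume 100 g: 47.84 g Br, 23.41 g K, 28.75 g O.
Moles — Br: 47.84 / 79.90 = 0.5987 mol; K: 23.41 / 39.10 = 0.5987 mol; O: 28.75 / 16.00 = 1.797 mol
Ratios (÷ 0.5987): Br 1.000, K 1.000, O 3.001
≈ 1:1:3 → BrKO3

BrKO3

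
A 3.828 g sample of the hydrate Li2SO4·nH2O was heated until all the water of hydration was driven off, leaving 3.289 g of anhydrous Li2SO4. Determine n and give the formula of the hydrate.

Mass of water lost = 3.828 − 3.289 = 0.539 g → 0.539 / 18.02 = 0.02991 mol H2O
Molar mass of Li2SO4 = 109.95 g/mol → mol Li2SO4 = 3.289 / 109.95 = 0.02991
n = 0.02991 / 0.02991 = 1.00 ≈ 1 → Li2SO4·H2O

Li2SO4·H2O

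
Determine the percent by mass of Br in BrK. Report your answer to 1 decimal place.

Molar mass = 1(79.90) + 1(39.10) = 119.000 g/mol
Mass of Br per mole = 1 × 79.90 = 79.900 g
% Br = 79.900 / 119.000 × 100 = 67.1%

67.1%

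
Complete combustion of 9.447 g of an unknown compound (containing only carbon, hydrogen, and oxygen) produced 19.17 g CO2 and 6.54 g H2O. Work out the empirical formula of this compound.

mol C = 19.17 / 44.01 = 0.4356; mass C = 0.4356 × 12.01 = 5.231 g
mol H = 2 × (6.54 / 18.02) = 0.7259; mass H = 0.7259 × 1.008 = 0.7317 g
mass O = 9.447 − (5.963) = 3.484 g → mol O = 0.2177
Smallest is O at 0.2177 mol; normalising gives C 2.000, H 3.333, O 1.000
Multiply by 3: C 6.00, H 10.00, O 3.00 → C6H10O3

C6H10O3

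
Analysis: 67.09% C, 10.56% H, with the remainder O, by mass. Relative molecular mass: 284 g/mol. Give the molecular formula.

Assume 100 g: 67.09 g C, 10.56 g H, 22.35 g O.
n(C) = 67.09/12.01 = 5.586, n(H) = 10.56/1.008 = 10.48, n(O) = 22.35/16.00 = 1.397
Ratios (÷ 1.397): C 3.999, H 7.500, O 1.000
Multiply by 2: C 8.00, H 15.00, O 2.00 → C8H15O2
Empirical-formula mass = 143.20 g/mol
n = 284 / 143.20 = 1.98 ≈ 2
Molecular formula = (C8H15O2)×2 = C16H30O4

C16H30O4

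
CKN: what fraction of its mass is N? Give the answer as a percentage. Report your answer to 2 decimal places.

21.51%

Molar mass = 1(12.01) + 1(39.10) + 1(14.01) = 65.120 g/mol
Mass of N per mole = 1 × 14.01 = 14.010 g
% N = 14.010 / 65.120 × 100 = 21.51%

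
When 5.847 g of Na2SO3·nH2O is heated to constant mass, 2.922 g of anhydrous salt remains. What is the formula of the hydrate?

Na2SO3·7H2O

Mass of water lost = 5.847 − 2.922 = 2.925 g → 2.925 / 18.02 = 0.1623 mol H2O
Molar mass of Na2SO3 = 126.05 g/mol → mol Na2SO3 = 2.922 / 126.05 = 0.02318
n = 0.1623 / 0.02318 = 7.00 ≈ 7 → Na2SO3·7H2O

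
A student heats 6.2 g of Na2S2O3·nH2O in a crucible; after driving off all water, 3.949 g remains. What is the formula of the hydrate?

Mass of water lost = 6.2 − 3.949 = 2.251 g → 2.251 / 18.02 = 0.1249 mol H2O
Molar mass of Na2S2O3 = 158.12 g/mol → mol Na2S2O3 = 3.949 / 158.12 = 0.02497
n = 0.1249 / 0.02497 = 5.00 ≈ 5 → Na2S2O3·5H2O

Na2S2O3·5H2O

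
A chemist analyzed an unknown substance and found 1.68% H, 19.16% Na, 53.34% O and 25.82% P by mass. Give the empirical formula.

Assume 100 g: 1.68 g H, 19.16 g Na, 53.34 g O, 25.82 g P.
Moles — H: 1.68 / 1.008 = 1.667 mol; Na: 19.16 / 22.99 = 0.8334 mol; O: 53.34 / 16.00 = 3.334 mol; P: 25.82 / 30.97 = 0.8337 mol
Divide by the smallest (0.8334 mol Na): H 2.000, Na 1.000, O 4.000, P 1.000
Ratio ≈ 2:1:4:1, so the empirical formula is H2NaO4P

H2NaO4P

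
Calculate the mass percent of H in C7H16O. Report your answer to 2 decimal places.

13.88%

Molar mass = 7(12.01) + 16(1.008) + 1(16.00) = 116.198 g/mol
Mass of H per mole = 16 × 1.008 = 16.128 g
% H = 16.128 / 116.198 × 100 = 13.88%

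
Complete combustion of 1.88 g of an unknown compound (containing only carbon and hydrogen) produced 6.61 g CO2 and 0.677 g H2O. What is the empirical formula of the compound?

mol C = 6.61 / 44.01 = 0.1502; mass C = 0.1502 × 12.01 = 1.804 g
mol H = 2 × (0.677 / 18.02) = 0.07514; mass H = 0.07514 × 1.008 = 0.07574 g
Divide by the smallest (0.07514 mol H): C 1.999, H 1.000
Ratio ≈ 2:1, so the empirical formula is C2H

C2H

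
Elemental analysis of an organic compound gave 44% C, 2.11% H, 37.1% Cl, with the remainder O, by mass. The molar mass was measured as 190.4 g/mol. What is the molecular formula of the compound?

Assume 100 g: 44 g C, 2.11 g H, 37.1 g Cl, 16.79 g O.
C: 44 g ÷ 12.01 g/mol = 3.664 mol
H: 2.11 g ÷ 1.008 g/mol = 2.093 mol
Cl: 37.1 g ÷ 35.45 g/mol = 1.047 mol
O: 16.79 g ÷ 16.00 g/mol = 1.049 mol
Ratios (÷ 1.047): C 3.501, H 2.000, Cl 1.000, O 1.003
Multiply by 2: C 7.00, H 4.00, Cl 2.00, O 2.01 → C7H4Cl2O2
Empirical-formula mass = 191.00 g/mol
n = 190.4 / 191.00 = 1.00 ≈ 1
Molecular formula = empirical formula = C7H4Cl2O2

C7H4Cl2O2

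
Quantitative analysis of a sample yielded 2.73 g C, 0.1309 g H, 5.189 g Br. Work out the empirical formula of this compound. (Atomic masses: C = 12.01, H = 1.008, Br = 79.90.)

C7H4Br2

n(C) = 2.73/12.01 = 0.2273, n(H) = 0.1309/1.008 = 0.1299, n(Br) = 5.189/79.90 = 0.06494
Smallest is Br at 0.06494 mol; normalising gives C 3.500, H 2.000, Br 1.000
Multiply by 2: C 7.00, H 4.00, Br 2.00 → C7H4Br2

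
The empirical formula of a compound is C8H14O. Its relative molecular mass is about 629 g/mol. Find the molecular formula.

Empirical-formula mass = 126.19 g/mol
n = 629 / 126.19 = 4.98 ≈ 5
Molecular formula = (C8H14O)5 = C40H70O5

C40H70O5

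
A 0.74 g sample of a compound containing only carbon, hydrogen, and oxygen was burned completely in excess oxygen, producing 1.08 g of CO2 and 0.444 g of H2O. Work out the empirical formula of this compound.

CH2O

mol C = 1.08 / 44.01 = 0.02454; mass C = 0.02454 × 12.01 = 0.2947 g
mol H = 2 × (0.444 / 18.02) = 0.04928; mass H = 0.04928 × 1.008 = 0.04967 g
mass O = 0.74 − (0.3444) = 0.3956 g → mol O = 0.02473
Smallest is C at 0.02454 mol; normalising gives C 1.000, H 2.008, O 1.008
→ CH2O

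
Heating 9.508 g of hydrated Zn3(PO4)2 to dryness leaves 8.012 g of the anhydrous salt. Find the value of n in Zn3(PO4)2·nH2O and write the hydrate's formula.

Zn3(PO4)2·4H2O

Mass of water lost = 9.508 − 8.012 = 1.496 g → 1.496 / 18.02 = 0.08302 mol H2O
Molar mass of Zn3(PO4)2 = 386.08 g/mol → mol Zn3(PO4)2 = 8.012 / 386.08 = 0.02075
n = 0.08302 / 0.02075 = 4.00 ≈ 4 → Zn3(PO4)2·4H2O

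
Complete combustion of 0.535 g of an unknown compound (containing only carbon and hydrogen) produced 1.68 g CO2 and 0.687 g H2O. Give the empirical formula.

CH2

mol C = 1.68 / 44.01 = 0.03817; mass C = 0.03817 × 12.01 = 0.4585 g
mol H = 2 × (0.687 / 18.02) = 0.07625; mass H = 0.07625 × 1.008 = 0.07686 g
Ratios (÷ 0.03817): C 1.000, H 1.997
→ CH2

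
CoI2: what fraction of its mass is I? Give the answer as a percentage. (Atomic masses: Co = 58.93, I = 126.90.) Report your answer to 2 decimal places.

Molar mass = 1(58.93) + 2(126.90) = 312.730 g/mol
Mass of I per mole = 2 × 126.90 = 253.800 g
% I = 253.800 / 312.730 × 100 = 81.16%

81.16%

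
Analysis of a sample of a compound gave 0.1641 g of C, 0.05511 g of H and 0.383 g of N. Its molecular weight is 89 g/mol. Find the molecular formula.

C2H8N4

C: 0.1641 g ÷ 12.01 g/mol = 0.01366 mol
H: 0.05511 g ÷ 1.008 g/mol = 0.05467 mol
N: 0.383 g ÷ 14.01 g/mol = 0.02734 mol
Ratios (÷ 0.01366): C 1.000, H 4.001, N 2.001
Ratio ≈ 1:4:2, so the empirical formula is CH4N2
Empirical-formula mass = 44.06 g/mol
n = 89 / 44.06 = 2.02 ≈ 2
Molecular formula = (CH4N2)×2 = C2H8N4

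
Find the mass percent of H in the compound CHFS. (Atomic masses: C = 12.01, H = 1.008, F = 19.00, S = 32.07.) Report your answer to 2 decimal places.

1.57%

Molar mass = 1(12.01) + 1(1.008) + 1(19.00) + 1(32.07) = 64.088 g/mol
Mass of H per mole = 1 × 1.008 = 1.008 g
% H = 1.008 / 64.088 × 100 = 1.57%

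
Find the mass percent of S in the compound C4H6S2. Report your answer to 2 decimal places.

54.25%

Molar mass = 4(12.01) + 6(1.008) + 2(32.07) = 118.228 g/mol
Mass of S per mole = 2 × 32.07 = 64.140 g
% S = 64.140 / 118.228 × 100 = 54.25%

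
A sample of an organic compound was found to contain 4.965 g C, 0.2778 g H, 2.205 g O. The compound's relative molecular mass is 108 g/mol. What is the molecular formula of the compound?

n(C) = 4.965/12.01 = 0.4134, n(H) = 0.2778/1.008 = 0.2756, n(O) = 2.205/16.00 = 0.1378
Divide by the smallest (0.1378 mol O): C 3.000, H 2.000, O 1.000
Ratio ≈ 3:2:1, so the empirical formula is C3H2O
Empirical-formula mass = 54.05 g/mol
n = 108 / 54.05 = 2.00 ≈ 2
Molecular formula = (C3H2O)×2 = C6H4O2

C6H4O2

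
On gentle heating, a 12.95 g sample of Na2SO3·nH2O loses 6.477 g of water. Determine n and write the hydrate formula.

Mass of anhydrous Na2SO3 = 12.95 − 6.477 = 6.473 g
mol H2O = 6.477 / 18.02 = 0.3594
Molar mass of Na2SO3 = 126.05 g/mol → mol Na2SO3 = 6.473 / 126.05 = 0.05135
n = 0.3594 / 0.05135 = 7.00 ≈ 7 → Na2SO3·7H2O

Na2SO3·7H2O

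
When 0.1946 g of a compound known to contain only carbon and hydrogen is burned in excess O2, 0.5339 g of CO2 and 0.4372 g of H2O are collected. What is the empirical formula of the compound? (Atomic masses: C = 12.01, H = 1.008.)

CH4

mol C = 0.5339 / 44.01 = 0.01213; mass C = 0.01213 × 12.01 = 0.1457 g
mol H = 2 × (0.4372 / 18.02) = 0.04852; mass H = 0.04852 × 1.008 = 0.04891 g
Ratios (÷ 0.01213): C 1.000, H 4.000
≈ 1:4 → CH4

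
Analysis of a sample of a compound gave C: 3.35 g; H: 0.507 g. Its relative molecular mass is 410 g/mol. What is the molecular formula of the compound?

C30H54

Moles — C: 3.35 / 12.01 = 0.2789 mol; H: 0.507 / 1.008 = 0.503 mol
Smallest is C at 0.2789 mol; normalising gives C 1.000, H 1.803
Scaling by 5: C 5.00, H 9.02 → C5H9
Empirical-formula mass = 69.12 g/mol
n = 410 / 69.12 = 5.93 ≈ 6
Molecular formula = (C5H9)×6 = C30H54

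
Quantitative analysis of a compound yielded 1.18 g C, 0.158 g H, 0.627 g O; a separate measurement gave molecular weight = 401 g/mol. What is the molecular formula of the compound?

C: 1.18 g ÷ 12.01 g/mol = 0.09825 mol
H: 0.158 g ÷ 1.008 g/mol = 0.1567 mol
O: 0.627 g ÷ 16.00 g/mol = 0.03919 mol
Divide by the smallest (0.03919 mol O): C 2.507, H 4.000, O 1.000
×2: C 5.01, H 8.00, O 2.00 → C5H8O2
Empirical-formula mass = 100.11 g/mol
n = 401 / 100.11 = 4.01 ≈ 4
Molecular formula = (C5H8O2)×4 = C20H32O8

C20H32O8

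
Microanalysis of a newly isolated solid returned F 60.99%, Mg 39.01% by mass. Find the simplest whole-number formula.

F2Mg

Assume 100 g: 60.99 g F, 39.01 g Mg.
Moles — F: 60.99 / 19.00 = 3.21 mol; Mg: 39.01 / 24.31 = 1.605 mol
Smallest is Mg at 1.605 mol; normalising gives F 2.000, Mg 1.000
≈ 2:1 → F2Mg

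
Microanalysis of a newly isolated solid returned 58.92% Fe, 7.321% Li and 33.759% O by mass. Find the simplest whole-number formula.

FeLiO2

Assume 100 g: 58.92 g Fe, 7.321 g Li, 33.759 g O.
Fe: 58.92 g ÷ 55.85 g/mol = 1.055 mol
Li: 7.321 g ÷ 6.94 g/mol = 1.055 mol
O: 33.759 g ÷ 16.00 g/mol = 2.11 mol
Smallest is Li at 1.055 mol; normalising gives Fe 1.000, Li 1.000, O 2.000
→ FeLiO2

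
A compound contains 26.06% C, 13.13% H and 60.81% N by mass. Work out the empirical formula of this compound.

CH6N2

Assume 100 g: 26.06 g C, 13.13 g H, 60.81 g N.
C: 26.06 g ÷ 12.01 g/mol = 2.17 mol
H: 13.13 g ÷ 1.008 g/mol = 13.03 mol
N: 60.81 g ÷ 14.01 g/mol = 4.34 mol
Ratios (÷ 2.17): C 1.000, H 6.003, N 2.000
→ CH6N2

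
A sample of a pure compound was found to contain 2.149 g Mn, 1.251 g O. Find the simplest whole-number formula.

n(Mn) = 2.149/54.94 = 0.03912, n(O) = 1.251/16.00 = 0.07819
Divide by the smallest (0.03912 mol Mn): Mn 1.000, O 1.999
Ratio ≈ 1:2, so the empirical formula is MnO2

MnO2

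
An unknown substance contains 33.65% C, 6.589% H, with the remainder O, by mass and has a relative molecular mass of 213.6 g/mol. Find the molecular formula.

C6H14O8

Assume 100 g: 33.65 g C, 6.589 g H, 59.761 g O.
C: 33.65 g ÷ 12.01 g/mol = 2.802 mol
H: 6.589 g ÷ 1.008 g/mol = 6.537 mol
O: 59.761 g ÷ 16.00 g/mol = 3.735 mol
Smallest is C at 2.802 mol; normalising gives C 1.000, H 2.333, O 1.333
Multiply by 3: C 3.00, H 7.00, O 4.00 → C3H7O4
Empirical-formula mass = 107.09 g/mol
n = 213.6 / 107.09 = 1.99 ≈ 2
Molecular formula = (C3H7O4)×2 = C6H14O8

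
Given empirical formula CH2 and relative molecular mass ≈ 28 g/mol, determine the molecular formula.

Empirical-formula mass = 14.03 g/mol
n = 28 / 14.03 = 2.00 ≈ 2
Molecular formula = (CH2)2 = C2H4

C2H4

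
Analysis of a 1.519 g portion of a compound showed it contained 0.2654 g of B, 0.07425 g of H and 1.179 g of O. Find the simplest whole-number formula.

BH3O3

B: 0.2654 g ÷ 10.81 g/mol = 0.02455 mol
H: 0.07425 g ÷ 1.008 g/mol = 0.07366 mol
O: 1.179 g ÷ 16.00 g/mol = 0.07369 mol
Smallest is B at 0.02455 mol; normalising gives B 1.000, H 3.000, O 3.001
Ratio ≈ 1:3:3, so the empirical formula is BH3O3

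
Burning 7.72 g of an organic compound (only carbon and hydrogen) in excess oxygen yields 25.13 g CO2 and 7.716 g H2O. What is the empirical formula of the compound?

C2H3

mol C = 25.13 / 44.01 = 0.5710; mass C = 0.5710 × 12.01 = 6.858 g
mol H = 2 × (7.716 / 18.02) = 0.8564; mass H = 0.8564 × 1.008 = 0.8632 g
Ratios (÷ 0.571): C 1.000, H 1.500
×2: C 2.00, H 3.00 → C2H3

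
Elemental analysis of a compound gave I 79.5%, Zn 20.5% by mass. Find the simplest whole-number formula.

I2Zn

Assume 100 g: 79.5 g I, 20.5 g Zn.
n(I) = 79.5/126.90 = 0.6265, n(Zn) = 20.5/65.38 = 0.3136
Ratios (÷ 0.3136): I 1.998, Zn 1.000
Ratio ≈ 2:1, so the empirical formula is I2Zn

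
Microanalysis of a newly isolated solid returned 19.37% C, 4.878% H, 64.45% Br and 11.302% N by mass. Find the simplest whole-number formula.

Assume 100 g: 19.37 g C, 4.878 g H, 64.45 g Br, 11.302 g N.
Moles — C: 19.37 / 12.01 = 1.613 mol; H: 4.878 / 1.008 = 4.839 mol; Br: 64.45 / 79.90 = 0.8066 mol; N: 11.302 / 14.01 = 0.8067 mol
Smallest is Br at 0.8066 mol; normalising gives C 1.999, H 5.999, Br 1.000, N 1.000
→ C2H6BrN

C2H6BrN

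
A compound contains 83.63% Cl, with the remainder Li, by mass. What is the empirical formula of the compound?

Assume 100 g: 83.63 g Cl, 16.37 g Li.
n(Cl) = 83.63/35.45 = 2.359, n(Li) = 16.37/6.94 = 2.359
Smallest is Li at 2.359 mol; normalising gives Cl 1.000, Li 1.000
≈ 1:1 → ClLi

ClLi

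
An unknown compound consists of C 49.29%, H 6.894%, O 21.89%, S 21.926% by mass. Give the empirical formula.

C6H10O2S

Assume 100 g: 49.29 g C, 6.894 g H, 21.89 g O, 21.926 g S.
C: 49.29 g ÷ 12.01 g/mol = 4.104 mol
H: 6.894 g ÷ 1.008 g/mol = 6.839 mol
O: 21.89 g ÷ 16.00 g/mol = 1.368 mol
S: 21.926 g ÷ 32.07 g/mol = 0.6837 mol
Smallest is S at 0.6837 mol; normalising gives C 6.003, H 10.003, O 2.001, S 1.000
≈ 6:10:2:1 → C6H10O2S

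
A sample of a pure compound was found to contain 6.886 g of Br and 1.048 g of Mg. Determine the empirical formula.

Moles — Br: 6.886 / 79.90 = 0.08618 mol; Mg: 1.048 / 24.31 = 0.04311 mol
Smallest is Mg at 0.04311 mol; normalising gives Br 1.999, Mg 1.000
Ratio ≈ 2:1, so the empirical formula is Br2Mg

Br2Mg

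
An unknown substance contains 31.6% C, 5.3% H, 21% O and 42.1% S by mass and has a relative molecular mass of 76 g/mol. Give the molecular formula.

C2H4OS

Assume 100 g: 31.6 g C, 5.3 g H, 21 g O, 42.1 g S.
Moles — C: 31.6 / 12.01 = 2.631 mol; H: 5.3 / 1.008 = 5.258 mol; O: 21 / 16.00 = 1.312 mol; S: 42.1 / 32.07 = 1.313 mol
Divide by the smallest (1.312 mol O): C 2.005, H 4.006, O 1.000, S 1.000
≈ 2:4:1:1 → C2H4OS
Empirical-formula mass = 76.12 g/mol
n = 76 / 76.12 = 1.00 ≈ 1
Molecular formula = empirical formula = C2H4OS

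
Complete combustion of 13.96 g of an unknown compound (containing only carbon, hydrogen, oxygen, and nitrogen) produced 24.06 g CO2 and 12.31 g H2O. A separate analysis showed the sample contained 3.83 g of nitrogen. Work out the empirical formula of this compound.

C4H10N2O

mol C = 24.06 / 44.01 = 0.5467; mass C = 0.5467 × 12.01 = 6.566 g
mol H = 2 × (12.31 / 18.02) = 1.366; mass H = 1.366 × 1.008 = 1.377 g
mol N = 3.83 / 14.01 = 0.2734
mass O = 13.96 − (11.77) = 2.187 g → mol O = 0.1367
Smallest is O at 0.1367 mol; normalising gives C 4.000, H 9.995, N 2.000, O 1.000
Ratio ≈ 4:10:2:1, so the empirical formula is C4H10N2O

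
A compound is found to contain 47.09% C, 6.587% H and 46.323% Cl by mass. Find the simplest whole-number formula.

Assume 100 g: 47.09 g C, 6.587 g H, 46.323 g Cl.
n(C) = 47.09/12.01 = 3.921, n(H) = 6.587/1.008 = 6.535, n(Cl) = 46.323/35.45 = 1.307
Ratios (÷ 1.307): C 3.001, H 5.001, Cl 1.000
→ C3H5Cl

C3H5Cl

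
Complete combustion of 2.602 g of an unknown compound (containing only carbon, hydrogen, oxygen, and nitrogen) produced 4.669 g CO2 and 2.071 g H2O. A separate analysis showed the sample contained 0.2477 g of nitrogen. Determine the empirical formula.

C6H13NO3

mol C = 4.669 / 44.01 = 0.1061; mass C = 0.1061 × 12.01 = 1.274 g
mol H = 2 × (2.071 / 18.02) = 0.2299; mass H = 0.2299 × 1.008 = 0.2317 g
mol N = 0.2477 / 14.01 = 0.01768
mass O = 2.602 − (1.754) = 0.8485 g → mol O = 0.05303
Smallest is N at 0.01768 mol; normalising gives C 6.000, H 13.001, N 1.000, O 2.999
Ratio ≈ 6:13:1:3, so the empirical formula is C6H13NO3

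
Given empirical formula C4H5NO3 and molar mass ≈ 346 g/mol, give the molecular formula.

Empirical-formula mass = 115.09 g/mol
n = 346 / 115.09 = 3.01 ≈ 3
Molecular formula = (C4H5NO3)3 = C12H15N3O9

C12H15N3O9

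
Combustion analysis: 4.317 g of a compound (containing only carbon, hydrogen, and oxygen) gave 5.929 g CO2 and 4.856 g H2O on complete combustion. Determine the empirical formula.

mol C = 5.929 / 44.01 = 0.1347; mass C = 0.1347 × 12.01 = 1.618 g
mol H = 2 × (4.856 / 18.02) = 0.5390; mass H = 0.5390 × 1.008 = 0.5433 g
mass O = 4.317 − (2.161) = 2.156 g → mol O = 0.1347
Smallest is C at 0.1347 mol; normalising gives C 1.000, H 4.001, O 1.000
→ CH4O

CH4O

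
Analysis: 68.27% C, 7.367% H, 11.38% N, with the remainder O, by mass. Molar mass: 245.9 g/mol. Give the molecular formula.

C14H18N2O2

Assume 100 g: 68.27 g C, 7.367 g H, 11.38 g N, 12.983 g O.
C: 68.27 g ÷ 12.01 g/mol = 5.684 mol
H: 7.367 g ÷ 1.008 g/mol = 7.309 mol
N: 11.38 g ÷ 14.01 g/mol = 0.8123 mol
O: 12.983 g ÷ 16.00 g/mol = 0.8114 mol
Divide by the smallest (0.8114 mol O): C 7.005, H 9.007, N 1.001, O 1.000
≈ 7:9:1:1 → C7H9NO
Empirical-formula mass = 123.15 g/mol
n = 245.9 / 123.15 = 2.00 ≈ 2
Molecular formula = (C7H9NO)×2 = C14H18N2O2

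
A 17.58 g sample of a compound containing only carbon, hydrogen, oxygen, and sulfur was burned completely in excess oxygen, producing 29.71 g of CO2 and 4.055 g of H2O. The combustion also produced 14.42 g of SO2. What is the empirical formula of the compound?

mol C = 29.71 / 44.01 = 0.6751; mass C = 0.6751 × 12.01 = 8.108 g
mol H = 2 × (4.055 / 18.02) = 0.4501; mass H = 0.4501 × 1.008 = 0.4537 g
mol S = 14.42 / 64.07 = 0.2251; mass S = 7.218 g
mass O = 17.58 − (15.78) = 1.801 g → mol O = 0.1126
Ratios (÷ 0.1126): C 5.998, H 3.999, O 1.000, S 2.000
→ C6H4OS2

C6H4OS2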